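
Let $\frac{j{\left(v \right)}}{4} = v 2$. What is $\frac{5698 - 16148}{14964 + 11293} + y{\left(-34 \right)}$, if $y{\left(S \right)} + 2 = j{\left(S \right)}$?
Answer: $- \frac{654988}{2387} \approx -274.4$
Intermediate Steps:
$j{\left(v \right)} = 8 v$ ($j{\left(v \right)} = 4 v 2 = 4 \cdot 2 v = 8 v$)
$y{\left(S \right)} = -2 + 8 S$
$\frac{5698 - 16148}{14964 + 11293} + y{\left(-34 \right)} = \frac{5698 - 16148}{14964 + 11293} + \left(-2 + 8 \left(-34\right)\right) = - \frac{10450}{26257} - 274 = \left(-10450\right) \frac{1}{26257} - 274 = - \frac{950}{2387} - 274 = - \frac{654988}{2387}$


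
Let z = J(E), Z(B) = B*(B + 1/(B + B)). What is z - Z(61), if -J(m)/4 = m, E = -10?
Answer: -7363/2 ≈ -3681.5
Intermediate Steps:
Z(B) = B*(B + 1/(2*B))
J(m) = -4*m
z = 40 (z = -4*(-10) = 40)
z - Z(61) = 40 - (½ + 61²) = 40 - (½ + 3721) = 40 - 1*7443/2 = 40 - 7443/2 = -7363/2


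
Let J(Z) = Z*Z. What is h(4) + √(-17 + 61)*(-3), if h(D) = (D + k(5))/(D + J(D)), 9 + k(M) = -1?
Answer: -3/10 - 6*√11 ≈ -20.200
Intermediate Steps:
J(Z) = Z²
k(M) = -10 (k(M) = -9 - 1 = -10)
h(D) = (-10 + D)/(D + D²) (h(D) = (D - 10)/(D + D²) = (-10 + D)/(D + D²))
h(4) + √(-17 + 61)*(-3) = (-10 + 4)/(4*(1 + 4)) + √(-17 + 61)*(-3) = (¼)*(-6)/5 + √44*(-3) = (¼)*(⅕)*(-6) + (2*√11)*(-3) = -3/10 - 6*√11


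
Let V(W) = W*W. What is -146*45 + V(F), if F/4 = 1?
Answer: -6554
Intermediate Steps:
F = 4 (F = 4*1 = 4)
V(W) = W**2
-146*45 + V(F) = -146*45 + 4**2 = -6570 + 16 = -6554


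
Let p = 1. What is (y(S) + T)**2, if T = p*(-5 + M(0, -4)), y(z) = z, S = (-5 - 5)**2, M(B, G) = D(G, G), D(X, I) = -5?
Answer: 8100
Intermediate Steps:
M(B, G) = -5
S = 100 (S = (-10)**2 = 100)
T = -10 (T = 1*(-5 - 5) = 1*(-10) = -10)
(y(S) + T)**2 = (100 - 10)**2 = 90**2 = 8100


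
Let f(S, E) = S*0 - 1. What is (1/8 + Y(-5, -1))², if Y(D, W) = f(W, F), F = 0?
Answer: 49/64 ≈ 0.76563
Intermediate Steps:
f(S, E) = -1 (f(S, E) = 0 - 1 = -1)
Y(D, W) = -1
(1/8 + Y(-5, -1))² = (1/8 - 1)² = (⅛ - 1)² = (-7/8)² = 49/64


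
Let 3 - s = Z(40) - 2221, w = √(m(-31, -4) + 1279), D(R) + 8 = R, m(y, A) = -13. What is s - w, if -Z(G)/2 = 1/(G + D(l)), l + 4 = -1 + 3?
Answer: 33361/15 - √1266 ≈ 2188.5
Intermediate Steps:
l = -2 (l = -4 + (-1 + 3) = -4 + 2 = -2)
D(R) = -8 + R
Z(G) = -2/(-10 + G) (Z(G) = -2/(G + (-8 - 2)) = -2/(G - 10) = -2/(-10 + G))
w = √1266 (w = √(-13 + 1279) = √1266 ≈ 35.581)
s = 33361/15 (s = 3 - (-2/(-10 + 40) - 2221) = 3 - (-2/30 - 2221) = 3 - (-2*1/30 - 2221) = 3 - (-1/15 - 2221) = 3 - 1*(-33316/15) = 3 + 33316/15 = 33361/15 ≈ 2224.1)
s - w = 33361/15 - √1266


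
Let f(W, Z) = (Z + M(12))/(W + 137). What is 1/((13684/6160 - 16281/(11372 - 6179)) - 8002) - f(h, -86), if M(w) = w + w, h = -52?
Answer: 40074606826/54950406705 ≈ 0.72929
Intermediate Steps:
M(w) = 2*w
f(W, Z) = (24 + Z)/(137 + W) (f(W, Z) = (Z + 2*12)/(W + 137) = (Z + 24)/(137 + W) = (24 + Z)/(137 + W))
1/((13684/6160 - 16281/(11372 - 6179)) - 8002) - f(h, -86) = 1/((13684/6160 - 16281/(11372 - 6179)) - 8002) - (24 - 86)/(137 - 52) = 1/((13684*(1/6160) - 16281/5193) - 8002) - (-62)/85 = 1/((311/140 - 16281*1/5193) - 8002) - (-62)/85 = 1/((311/140 - 1809/577) - 8002) - 1*(-62/85) = 1/(-73813/80780 - 8002) + 62/85 = 1/(-646475373/80780) + 62/85 = -80780/646475373 + 62/85 = 40074606826/54950406705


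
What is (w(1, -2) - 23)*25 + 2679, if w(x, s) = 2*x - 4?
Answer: 2054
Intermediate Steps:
w(x, s) = -4 + 2*x
(w(1, -2) - 23)*25 + 2679 = ((-4 + 2*1) - 23)*25 + 2679 = ((-4 + 2) - 23)*25 + 2679 = (-2 - 23)*25 + 2679 = -25*25 + 2679 = -625 + 2679 = 2054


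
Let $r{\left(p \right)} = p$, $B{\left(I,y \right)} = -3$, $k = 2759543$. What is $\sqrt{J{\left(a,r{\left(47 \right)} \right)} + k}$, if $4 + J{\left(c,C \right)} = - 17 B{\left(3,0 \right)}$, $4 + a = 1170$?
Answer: $\sqrt{2759590} \approx 1661.2$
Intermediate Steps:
$a = 1166$ ($a = -4 + 1170 = 1166$)
$J{\left(c,C \right)} = 47$ ($J{\left(c,C \right)} = -4 - -51 = -4 + 51 = 47$)
$\sqrt{J{\left(a,r{\left(47 \right)} \right)} + k} = \sqrt{47 + 2759543} = \sqrt{2759590}$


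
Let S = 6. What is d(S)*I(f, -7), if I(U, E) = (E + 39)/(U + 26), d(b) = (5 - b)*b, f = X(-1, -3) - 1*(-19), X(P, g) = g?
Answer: -32/7 ≈ -4.5714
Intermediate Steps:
f = 16 (f = -3 - 1*(-19) = -3 + 19 = 16)
d(b) = b*(5 - b)
I(U, E) = (39 + E)/(26 + U)
d(S)*I(f, -7) = (6*(5 - 1*6))*((39 - 7)/(26 + 16)) = (6*(5 - 6))*(32/42) = (6*(-1))*((1/42)*32) = -6*16/21 = -32/7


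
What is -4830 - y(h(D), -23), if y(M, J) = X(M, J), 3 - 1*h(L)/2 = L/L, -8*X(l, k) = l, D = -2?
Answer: -9659/2 ≈ -4829.5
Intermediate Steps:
X(l, k) = -l/8
h(L) = 4 (h(L) = 6 - 2*L/L = 6 - 2*1 = 6 - 2 = 4)
y(M, J) = -M/8
-4830 - y(h(D), -23) = -4830 - (-1)*4/8 = -4830 - 1*(-½) = -4830 + ½ = -9659/2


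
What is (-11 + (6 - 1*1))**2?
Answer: 36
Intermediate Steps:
(-11 + (6 - 1*1))**2 = (-11 + (6 - 1))**2 = (-11 + 5)**2 = (-6)**2 = 36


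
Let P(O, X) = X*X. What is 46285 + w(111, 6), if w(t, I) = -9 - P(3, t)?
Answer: 33955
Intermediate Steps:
P(O, X) = X**2
w(t, I) = -9 - t**2
46285 + w(111, 6) = 46285 + (-9 - 1*111**2) = 46285 + (-9 - 1*12321) = 46285 + (-9 - 12321) = 46285 - 12330 = 33955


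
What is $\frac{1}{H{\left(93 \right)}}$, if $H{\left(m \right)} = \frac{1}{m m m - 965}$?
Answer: $803392$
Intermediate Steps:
$H{\left(m \right)} = \frac{1}{-965 + m^{3}}$ ($H{\left(m \right)} = \frac{1}{m^{2} m - 965} = \frac{1}{m^{3} - 965} = \frac{1}{-965 + m^{3}}$)
$\frac{1}{H{\left(93 \right)}} = \frac{1}{\frac{1}{-965 + 93^{3}}} = \frac{1}{\frac{1}{-965 + 804357}} = \frac{1}{\frac{1}{803392}} = 803392$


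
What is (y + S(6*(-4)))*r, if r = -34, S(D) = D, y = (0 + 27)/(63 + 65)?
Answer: 51765/64 ≈ 808.83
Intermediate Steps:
y = 27/128 ≈ 0.21094
(y + S(6*(-4)))*r = (27/128 + 6*(-4))*(-34) = (27/128 - 24)*(-34) = -3045/128*(-34) = 51765/64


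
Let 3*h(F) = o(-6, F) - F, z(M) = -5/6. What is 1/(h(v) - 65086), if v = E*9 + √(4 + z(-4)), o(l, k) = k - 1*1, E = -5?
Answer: -3/195259 ≈ -1.5364e-5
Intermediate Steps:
z(M) = -⅚ (z(M) = -5*⅙ = -⅚)
o(l, k) = -1 + k (o(l, k) = k - 1 = -1 + k)
v = -45 + √114/6 (v = -5*9 + √(4 - ⅚) = -45 + √(19/6) = -45 + √114/6 ≈ -43.220)
h(F) = -⅓ (h(F) = ((-1 + F) - F)/3 = (⅓)*(-1) = -⅓)
1/(h(v) - 65086) = 1/(-⅓ - 65086) = 1/(-195259/3) = -3/195259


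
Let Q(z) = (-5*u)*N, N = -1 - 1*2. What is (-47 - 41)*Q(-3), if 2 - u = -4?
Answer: -7920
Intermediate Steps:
u = 6 (u = 2 - 1*(-4) = 2 + 4 = 6)
N = -3 (N = -1 - 2 = -3)
Q(z) = 90 (Q(z) = -5*6*(-3) = -30*(-3) = 90)
(-47 - 41)*Q(-3) = (-47 - 41)*90 = -88*90 = -7920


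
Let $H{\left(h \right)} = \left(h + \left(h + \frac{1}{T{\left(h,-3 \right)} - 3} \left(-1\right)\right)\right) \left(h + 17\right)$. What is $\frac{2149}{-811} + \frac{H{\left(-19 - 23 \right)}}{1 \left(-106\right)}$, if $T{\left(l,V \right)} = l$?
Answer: $- \frac{17373991}{773694} \approx -22.456$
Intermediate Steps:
$H{\left(h \right)} = \left(17 + h\right) \left(- \frac{1}{-3 + h} + 2 h\right)$ ($H{\left(h \right)} = \left(h + \left(h + \frac{1}{h - 3} \left(-1\right)\right)\right) \left(h + 17\right) = \left(h + \left(h + \frac{1}{-3 + h} \left(-1\right)\right)\right) \left(17 + h\right) = \left(h + \left(h - \frac{1}{-3 + h}\right)\right) \left(17 + h\right) = \left(- \frac{1}{-3 + h} + 2 h\right) \left(17 + h\right) = \left(17 + h\right) \left(- \frac{1}{-3 + h} + 2 h\right)$)
$\frac{2149}{-811} + \frac{H{\left(-19 - 23 \right)}}{1 \left(-106\right)} = \frac{2149}{-811} + \frac{\frac{1}{-3 - 42} \left(-17 - 103 \left(-19 - 23\right) + 2 \left(-19 - 23\right)^{3} + 28 \left(-19 - 23\right)^{2}\right)}{1 \left(-106\right)} = 2149 \left(- \frac{1}{811}\right) + \frac{\frac{1}{-3 - 42} \left(-17 - -4326 + 2 \left(-42\right)^{3} + 28 \left(-42\right)^{2}\right)}{-106} = - \frac{2149}{811} + \frac{-17 + 4326 + 2 \left(-74088\right) + 28 \cdot 1764}{-45} \left(- \frac{1}{106}\right) = - \frac{2149}{811} + - \frac{-17 + 4326 - 148176 + 49392}{45} \left(- \frac{1}{106}\right) = - \frac{2149}{811} + \left(- \frac{1}{45}\right) \left(-94475\right) \left(- \frac{1}{106}\right) = - \frac{2149}{811} + \frac{18895}{9} \left(- \frac{1}{106}\right) = - \frac{2149}{811} - \frac{18895}{954} = - \frac{17373991}{773694}$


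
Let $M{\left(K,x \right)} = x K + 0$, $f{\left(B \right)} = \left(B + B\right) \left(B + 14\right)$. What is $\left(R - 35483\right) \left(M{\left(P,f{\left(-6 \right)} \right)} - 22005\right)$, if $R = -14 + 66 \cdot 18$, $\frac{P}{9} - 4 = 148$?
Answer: $5260701897$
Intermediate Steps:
$P = 1368$ ($P = 36 + 9 \cdot 148 = 36 + 1332 = 1368$)
$f{\left(B \right)} = 2 B \left(14 + B\right)$
$M{\left(K,x \right)} = K x$ ($M{\left(K,x \right)} = K x + 0 = K x$)
$R = 1174$ ($R = -14 + 1188 = 1174$)
$\left(R - 35483\right) \left(M{\left(P,f{\left(-6 \right)} \right)} - 22005\right) = \left(1174 - 35483\right) \left(1368 \cdot 2 \left(-6\right) \left(14 - 6\right) - 22005\right) = - 34309 \left(1368 \cdot 2 \left(-6\right) 8 - 22005\right) = - 34309 \left(1368 \left(-96\right) - 22005\right) = - 34309 \left(-131328 - 22005\right) = \left(-34309\right) \left(-153333\right) = 5260701897$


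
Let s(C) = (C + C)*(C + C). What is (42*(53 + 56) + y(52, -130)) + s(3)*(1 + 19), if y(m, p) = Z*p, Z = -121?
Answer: 21028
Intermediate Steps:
y(m, p) = -121*p
s(C) = 4*C² (s(C) = (2*C)*(2*C) = 4*C²)
(42*(53 + 56) + y(52, -130)) + s(3)*(1 + 19) = (42*(53 + 56) - 121*(-130)) + (4*3²)*(1 + 19) = (42*109 + 15730) + (4*9)*20 = (4578 + 15730) + 36*20 = 20308 + 720 = 21028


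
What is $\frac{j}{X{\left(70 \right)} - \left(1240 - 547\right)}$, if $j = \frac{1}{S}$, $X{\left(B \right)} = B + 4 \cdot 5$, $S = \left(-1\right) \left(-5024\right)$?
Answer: $- \frac{1}{3029472} \approx -3.3009 \cdot 10^{-7}$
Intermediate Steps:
$S = 5024$
$X{\left(B \right)} = 20 + B$ ($X{\left(B \right)} = B + 20 = 20 + B$)
$j = \frac{1}{5024} \approx 0.00019904$
$\frac{j}{X{\left(70 \right)} - \left(1240 - 547\right)} = \frac{1}{5024 \left(\left(20 + 70\right) - \left(1240 - 547\right)\right)} = \frac{1}{5024 \left(90 - 693\right)} = \frac{1}{5024 \left(-603\right)} = \frac{1}{5024} \left(- \frac{1}{603}\right) = - \frac{1}{3029472}$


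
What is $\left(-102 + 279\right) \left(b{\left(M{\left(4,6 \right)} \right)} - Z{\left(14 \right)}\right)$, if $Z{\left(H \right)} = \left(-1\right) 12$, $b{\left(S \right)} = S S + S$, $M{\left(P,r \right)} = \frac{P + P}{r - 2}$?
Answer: $3186$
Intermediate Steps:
$M{\left(P,r \right)} = \frac{2 P}{-2 + r}$
$b{\left(S \right)} = S + S^{2}$ ($b{\left(S \right)} = S^{2} + S = S + S^{2}$)
$Z{\left(H \right)} = -12$
$\left(-102 + 279\right) \left(b{\left(M{\left(4,6 \right)} \right)} - Z{\left(14 \right)}\right) = \left(-102 + 279\right) \left(2 \cdot 4 \frac{1}{-2 + 6} \left(1 + 2 \cdot 4 \frac{1}{-2 + 6}\right) - -12\right) = 177 \left(2 \cdot 4 \cdot \frac{1}{4} \left(1 + 2 \cdot 4 \cdot \frac{1}{4}\right) + 12\right) = 177 \left(2 \left(1 + 2\right) + 12\right) = 177 \left(2 \cdot 3 + 12\right) = 177 \left(6 + 12\right) = 177 \cdot 18 = 3186$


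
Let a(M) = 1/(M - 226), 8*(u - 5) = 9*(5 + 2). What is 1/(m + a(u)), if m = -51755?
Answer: -1705/88242283 ≈ -1.9322e-5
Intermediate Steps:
u = 103/8 (u = 5 + (9*(5 + 2))/8 = 5 + (9*7)/8 = 5 + (1/8)*63 = 5 + 63/8 = 103/8 ≈ 12.875)
a(M) = 1/(-226 + M)
1/(m + a(u)) = 1/(-51755 + 1/(-226 + 103/8)) = 1/(-51755 + 1/(-1705/8)) = 1/(-51755 - 8/1705) = 1/(-88242283/1705) = -1705/88242283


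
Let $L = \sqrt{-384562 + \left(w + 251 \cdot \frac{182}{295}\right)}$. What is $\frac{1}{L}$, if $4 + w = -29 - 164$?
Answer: $- \frac{i \sqrt{33470175785}}{113458223} \approx - 0.0016125 i$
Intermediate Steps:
$w = -197$ ($w = -4 - 193 = -197$)
$L = \frac{i \sqrt{33470175785}}{295}$ ($L = \sqrt{-384562 - \left(197 - 251 \cdot \frac{182}{295}\right)} = \sqrt{-384562 - \left(197 - 251 \cdot 182 \cdot \frac{1}{295}\right)} = \sqrt{-384562 + \left(-197 + 251 \cdot \frac{182}{295}\right)} = \sqrt{-384562 + \left(-197 + \frac{45682}{295}\right)} = \sqrt{-384562 - \frac{12433}{295}} = \sqrt{- \frac{113458223}{295}} = \frac{i \sqrt{33470175785}}{295} \approx 620.17 i$)
$\frac{1}{L} = \frac{1}{\frac{1}{295} i \sqrt{33470175785}} = - \frac{i \sqrt{33470175785}}{113458223}$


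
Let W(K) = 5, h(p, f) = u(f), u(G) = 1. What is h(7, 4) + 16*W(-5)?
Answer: 81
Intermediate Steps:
h(p, f) = 1
h(7, 4) + 16*W(-5) = 1 + 16*5 = 1 + 80 = 81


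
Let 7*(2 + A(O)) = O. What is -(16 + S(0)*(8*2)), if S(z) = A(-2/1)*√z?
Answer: -16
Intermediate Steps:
A(O) = -2 + O/7
S(z) = -16*√z/7 (S(z) = (-2 + (-2/1)/7)*√z = (-2 + (-2*1)/7)*√z = (-2 + (⅐)*(-2))*√z = (-2 - 2/7)*√z = -16*√z/7)
-(16 + S(0)*(8*2)) = -(16 + (-16*√0/7)*(8*2)) = -(16 - 16/7*0*16) = -(16 + 0*16) = -(16 + 0) = -1*16 = -16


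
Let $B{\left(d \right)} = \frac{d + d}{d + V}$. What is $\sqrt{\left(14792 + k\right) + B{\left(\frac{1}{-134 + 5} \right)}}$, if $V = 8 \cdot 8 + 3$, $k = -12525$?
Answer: $\frac{\sqrt{42327245626}}{4321} \approx 47.613$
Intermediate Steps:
$V = 67$ ($V = 64 + 3 = 67$)
$B{\left(d \right)} = \frac{2 d}{67 + d}$ ($B{\left(d \right)} = \frac{d + d}{d + 67} = \frac{2 d}{67 + d}$)
$\sqrt{\left(14792 + k\right) + B{\left(\frac{1}{-134 + 5} \right)}} = \sqrt{\left(14792 - 12525\right) + \frac{2}{\left(-134 + 5\right) \left(67 + \frac{1}{-134 + 5}\right)}} = \sqrt{2267 + \frac{2}{\left(-129\right) \left(67 + \frac{1}{-129}\right)}} = \sqrt{2267 + 2 \left(- \frac{1}{129}\right) \frac{1}{67 - \frac{1}{129}}} = \sqrt{2267 + 2 \left(- \frac{1}{129}\right) \frac{1}{\frac{8642}{129}}} = \sqrt{2267 + 2 \left(- \frac{1}{129}\right) \frac{129}{8642}} = \sqrt{2267 - \frac{1}{4321}} = \sqrt{\frac{9795706}{4321}} = \frac{\sqrt{42327245626}}{4321}$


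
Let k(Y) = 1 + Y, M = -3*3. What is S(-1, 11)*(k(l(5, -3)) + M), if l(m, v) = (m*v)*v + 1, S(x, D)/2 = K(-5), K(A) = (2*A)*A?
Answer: 3800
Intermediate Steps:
K(A) = 2*A²
S(x, D) = 100 (S(x, D) = 2*(2*(-5)²) = 2*(2*25) = 2*50 = 100)
l(m, v) = 1 + m*v² (l(m, v) = m*v² + 1 = 1 + m*v²)
M = -9
S(-1, 11)*(k(l(5, -3)) + M) = 100*((1 + (1 + 5*(-3)²)) - 9) = 100*((1 + (1 + 5*9)) - 9) = 100*((1 + (1 + 45)) - 9) = 100*((1 + 46) - 9) = 100*(47 - 9) = 100*38 = 3800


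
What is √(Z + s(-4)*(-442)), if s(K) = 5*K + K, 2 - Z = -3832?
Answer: √14442 ≈ 120.17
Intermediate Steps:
Z = 3834 (Z = 2 - 1*(-3832) = 2 + 3832 = 3834)
s(K) = 6*K
√(Z + s(-4)*(-442)) = √(3834 + (6*(-4))*(-442)) = √(3834 - 24*(-442)) = √(3834 + 10608) = √14442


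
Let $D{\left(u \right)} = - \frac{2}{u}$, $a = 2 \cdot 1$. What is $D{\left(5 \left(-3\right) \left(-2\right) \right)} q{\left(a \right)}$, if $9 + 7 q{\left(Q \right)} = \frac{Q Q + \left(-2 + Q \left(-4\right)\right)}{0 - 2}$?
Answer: $\frac{2}{35} \approx 0.057143$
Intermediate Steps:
$a = 2$
$q{\left(Q \right)} = - \frac{8}{7} - \frac{Q^{2}}{14} + \frac{2 Q}{7}$ ($q{\left(Q \right)} = - \frac{9}{7} + \frac{\left(Q Q + \left(-2 + Q \left(-4\right)\right)\right) \frac{1}{0 - 2}}{7} = - \frac{9}{7} + \frac{\left(Q^{2} - \left(2 + 4 Q\right)\right) \frac{1}{-2}}{7} = - \frac{9}{7} + \frac{\left(-2 + Q^{2} - 4 Q\right) \left(- \frac{1}{2}\right)}{7} = - \frac{9}{7} + \frac{1 + 2 Q - \frac{Q^{2}}{2}}{7} = - \frac{9}{7} + \left(\frac{1}{7} - \frac{Q^{2}}{14} + \frac{2 Q}{7}\right) = - \frac{8}{7} - \frac{Q^{2}}{14} + \frac{2 Q}{7}$)
$D{\left(5 \left(-3\right) \left(-2\right) \right)} q{\left(a \right)} = - \frac{2}{5 \left(-3\right) \left(-2\right)} \left(- \frac{8}{7} - \frac{2^{2}}{14} + \frac{2}{7} \cdot 2\right) = - \frac{2}{\left(-15\right) \left(-2\right)} \left(- \frac{8}{7} - \frac{2}{7} + \frac{4}{7}\right) = - \frac{2}{30} \left(- \frac{8}{7} - \frac{2}{7} + \frac{4}{7}\right) = \left(-2\right) \frac{1}{30} \left(- \frac{6}{7}\right) = \left(- \frac{1}{15}\right) \left(- \frac{6}{7}\right) = \frac{2}{35}$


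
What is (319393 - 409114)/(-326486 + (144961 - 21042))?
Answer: 89721/202567 ≈ 0.44292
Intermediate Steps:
(319393 - 409114)/(-326486 + (144961 - 21042)) = -89721/(-326486 + 123919) = -89721/(-202567) = -89721*(-1/202567) = 89721/202567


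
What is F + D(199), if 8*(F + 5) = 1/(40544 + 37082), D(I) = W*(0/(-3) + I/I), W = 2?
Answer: -1863023/621008 ≈ -3.0000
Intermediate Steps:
D(I) = 2 (D(I) = 2*(0/(-3) + I/I) = 2*(0*(-1/3) + 1) = 2*(0 + 1) = 2*1 = 2)
F = -3105039/621008 (F = -5 + 1/(8*(40544 + 37082)) = -5 + (1/8)/77626 = -5 + (1/8)*(1/77626) = -5 + 1/621008 = -3105039/621008 ≈ -5.0000)
F + D(199) = -3105039/621008 + 2 = -1863023/621008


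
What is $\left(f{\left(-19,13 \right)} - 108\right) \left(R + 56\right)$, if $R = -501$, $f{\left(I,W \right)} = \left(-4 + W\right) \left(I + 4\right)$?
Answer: $108135$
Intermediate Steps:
$f{\left(I,W \right)} = \left(-4 + W\right) \left(4 + I\right)$
$\left(f{\left(-19,13 \right)} - 108\right) \left(R + 56\right) = \left(\left(-16 - -76 + 4 \cdot 13 - 247\right) - 108\right) \left(-501 + 56\right) = \left(\left(-16 + 76 + 52 - 247\right) - 108\right) \left(-445\right) = \left(-135 - 108\right) \left(-445\right) = \left(-243\right) \left(-445\right) = 108135$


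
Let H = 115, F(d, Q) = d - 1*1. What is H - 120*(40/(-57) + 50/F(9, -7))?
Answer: -10465/19 ≈ -550.79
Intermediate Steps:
F(d, Q) = -1 + d (F(d, Q) = d - 1 = -1 + d)
H - 120*(40/(-57) + 50/F(9, -7)) = 115 - 120*(40/(-57) + 50/(-1 + 9)) = 115 - 120*(40*(-1/57) + 50/8) = 115 - 120*(-40/57 + 50*(⅛)) = 115 - 120*(-40/57 + 25/4) = 115 - 120*1265/228 = 115 - 12650/19 = -10465/19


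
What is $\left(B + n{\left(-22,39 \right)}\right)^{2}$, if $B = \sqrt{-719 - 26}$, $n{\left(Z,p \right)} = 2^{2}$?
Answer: $\left(4 + i \sqrt{745}\right)^{2} \approx -729.0 + 218.36 i$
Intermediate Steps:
$n{\left(Z,p \right)} = 4$
$B = i \sqrt{745}$ ($B = \sqrt{-745} = i \sqrt{745} \approx 27.295 i$)
$\left(B + n{\left(-22,39 \right)}\right)^{2} = \left(i \sqrt{745} + 4\right)^{2} = \left(4 + i \sqrt{745}\right)^{2}$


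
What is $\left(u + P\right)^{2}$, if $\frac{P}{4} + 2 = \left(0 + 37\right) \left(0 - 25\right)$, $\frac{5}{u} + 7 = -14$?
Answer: $\frac{6064204129}{441} \approx 1.3751 \cdot 10^{7}$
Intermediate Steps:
$u = - \frac{5}{21}$ ($u = \frac{5}{-7 - 14} = \frac{5}{-21} = 5 \left(- \frac{1}{21}\right) = - \frac{5}{21} \approx -0.2381$)
$P = -3708$ ($P = -8 + 4 \left(0 + 37\right) \left(0 - 25\right) = -8 + 4 \cdot 37 \left(-25\right) = -8 + 4 \left(-925\right) = -8 - 3700 = -3708$)
$\left(u + P\right)^{2} = \left(- \frac{5}{21} - 3708\right)^{2} = \left(- \frac{77873}{21}\right)^{2} = \frac{6064204129}{441}$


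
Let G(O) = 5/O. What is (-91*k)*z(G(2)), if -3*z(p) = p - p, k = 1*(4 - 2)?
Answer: 0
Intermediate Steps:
k = 2 (k = 1*2 = 2)
z(p) = 0 (z(p) = -(p - p)/3 = -1/3*0 = 0)
(-91*k)*z(G(2)) = -91*2*0 = -182*0 = 0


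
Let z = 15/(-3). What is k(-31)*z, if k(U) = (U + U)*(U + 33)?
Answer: 620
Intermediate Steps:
z = -5 (z = 15*(-⅓) = -5)
k(U) = 2*U*(33 + U) (k(U) = (2*U)*(33 + U) = 2*U*(33 + U))
k(-31)*z = (2*(-31)*(33 - 31))*(-5) = (2*(-31)*2)*(-5) = -124*(-5) = 620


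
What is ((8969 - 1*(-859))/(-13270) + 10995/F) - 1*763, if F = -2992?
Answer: -15234669473/19851920 ≈ -767.42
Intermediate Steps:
((8969 - 1*(-859))/(-13270) + 10995/F) - 1*763 = ((8969 - 1*(-859))/(-13270) + 10995/(-2992)) - 1*763 = ((8969 + 859)*(-1/13270) + 10995*(-1/2992)) - 763 = (9828*(-1/13270) - 10995/2992) - 763 = (-4914/6635 - 10995/2992) - 763 = -87654513/19851920 - 763 = -15234669473/19851920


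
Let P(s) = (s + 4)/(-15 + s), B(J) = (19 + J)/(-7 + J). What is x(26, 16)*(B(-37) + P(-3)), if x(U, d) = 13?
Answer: 455/99 ≈ 4.5960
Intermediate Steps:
B(J) = (19 + J)/(-7 + J)
P(s) = (4 + s)/(-15 + s)
x(26, 16)*(B(-37) + P(-3)) = 13*((19 - 37)/(-7 - 37) + (4 - 3)/(-15 - 3)) = 13*(-18/(-44) + 1/(-18)) = 13*(-1/44*(-18) - 1/18*1) = 13*(9/22 - 1/18) = 13*(35/99) = 455/99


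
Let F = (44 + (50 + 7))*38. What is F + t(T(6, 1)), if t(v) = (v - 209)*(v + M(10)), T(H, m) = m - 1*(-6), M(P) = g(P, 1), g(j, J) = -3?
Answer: 3030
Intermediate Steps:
M(P) = -3
T(H, m) = 6 + m (T(H, m) = m + 6 = 6 + m)
t(v) = (-209 + v)*(-3 + v) (t(v) = (v - 209)*(v - 3) = (-209 + v)*(-3 + v))
F = 3838 (F = (44 + 57)*38 = 101*38 = 3838)
F + t(T(6, 1)) = 3838 + (627 + (6 + 1)² - 212*(6 + 1)) = 3838 + (627 + 7² - 212*7) = 3838 + (627 + 49 - 1484) = 3838 - 808 = 3030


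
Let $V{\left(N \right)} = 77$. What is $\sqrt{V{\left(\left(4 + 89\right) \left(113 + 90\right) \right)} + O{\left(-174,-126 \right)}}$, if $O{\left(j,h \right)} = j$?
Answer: $i \sqrt{97} \approx 9.8489 i$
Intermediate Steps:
$\sqrt{V{\left(\left(4 + 89\right) \left(113 + 90\right) \right)} + O{\left(-174,-126 \right)}} = \sqrt{77 - 174} = \sqrt{-97} = i \sqrt{97}$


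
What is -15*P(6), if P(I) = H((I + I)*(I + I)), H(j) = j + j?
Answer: -4320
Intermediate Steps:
H(j) = 2*j
P(I) = 8*I**2 (P(I) = 2*((I + I)*(I + I)) = 2*((2*I)*(2*I)) = 2*(4*I**2) = 8*I**2)
-15*P(6) = -120*6**2 = -120*36 = -15*288 = -4320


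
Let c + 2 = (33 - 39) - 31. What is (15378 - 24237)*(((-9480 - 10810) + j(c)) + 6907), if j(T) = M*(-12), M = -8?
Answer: 117709533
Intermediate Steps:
c = -39 (c = -2 + ((33 - 39) - 31) = -2 + (-6 - 31) = -2 - 37 = -39)
j(T) = 96 (j(T) = -8*(-12) = 96)
(15378 - 24237)*(((-9480 - 10810) + j(c)) + 6907) = (15378 - 24237)*(((-9480 - 10810) + 96) + 6907) = -8859*((-20290 + 96) + 6907) = -8859*(-20194 + 6907) = -8859*(-13287) = 117709533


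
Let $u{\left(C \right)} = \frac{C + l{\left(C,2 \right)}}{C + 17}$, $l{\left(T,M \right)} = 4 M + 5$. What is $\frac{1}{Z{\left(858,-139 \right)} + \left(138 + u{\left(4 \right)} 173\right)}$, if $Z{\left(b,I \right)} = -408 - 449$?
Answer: $- \frac{21}{12158} \approx -0.0017273$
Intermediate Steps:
$Z{\left(b,I \right)} = -857$ ($Z{\left(b,I \right)} = -408 - 449 = -857$)
$l{\left(T,M \right)} = 5 + 4 M$
$u{\left(C \right)} = \frac{13 + C}{17 + C}$ ($u{\left(C \right)} = \frac{C + \left(5 + 4 \cdot 2\right)}{C + 17} = \frac{C + \left(5 + 8\right)}{17 + C} = \frac{C + 13}{17 + C} = \frac{13 + C}{17 + C}$)
$\frac{1}{Z{\left(858,-139 \right)} + \left(138 + u{\left(4 \right)} 173\right)} = \frac{1}{-857 + \left(138 + \frac{13 + 4}{17 + 4} \cdot 173\right)} = \frac{1}{-857 + \left(138 + \frac{1}{21} \cdot 17 \cdot 173\right)} = \frac{1}{-857 + \left(138 + \frac{17}{21} \cdot 173\right)} = \frac{1}{-857 + \left(138 + \frac{2941}{21}\right)} = \frac{1}{-857 + \frac{5839}{21}} = \frac{1}{- \frac{12158}{21}} = - \frac{21}{12158}$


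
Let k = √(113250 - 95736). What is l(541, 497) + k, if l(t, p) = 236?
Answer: 236 + 3*√1946 ≈ 368.34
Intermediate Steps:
k = 3*√1946 (k = √17514 = 3*√1946 ≈ 132.34)
l(541, 497) + k = 236 + 3*√1946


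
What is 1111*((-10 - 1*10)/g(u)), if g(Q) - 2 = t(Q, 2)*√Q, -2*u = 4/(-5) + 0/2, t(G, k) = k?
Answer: -55550/3 + 11110*√10/3 ≈ -6805.7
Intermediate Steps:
u = ⅖ (u = -(4/(-5) + 0/2)/2 = -(4*(-⅕) + 0*(½))/2 = -(-⅘ + 0)/2 = -½*(-⅘) = ⅖ ≈ 0.40000)
g(Q) = 2 + 2*√Q
1111*((-10 - 1*10)/g(u)) = 1111*((-10 - 1*10)/(2 + 2*√(⅖))) = 1111*((-10 - 10)/(2 + 2*(√10/5))) = 1111*(-20/(2 + 2*√10/5)) = -22220/(2 + 2*√10/5)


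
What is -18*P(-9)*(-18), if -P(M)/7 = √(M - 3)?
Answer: -4536*I*√3 ≈ -7856.6*I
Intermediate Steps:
P(M) = -7*√(-3 + M) (P(M) = -7*√(M - 3) = -7*√(-3 + M))
-18*P(-9)*(-18) = -(-126)*√(-3 - 9)*(-18) = -(-126)*√(-12)*(-18) = -(-126)*2*I*√3*(-18) = -(-252)*I*√3*(-18) = (252*I*√3)*(-18) = -4536*I*√3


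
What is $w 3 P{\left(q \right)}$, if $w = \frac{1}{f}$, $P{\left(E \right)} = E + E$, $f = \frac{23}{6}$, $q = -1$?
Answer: $- \frac{36}{23} \approx -1.5652$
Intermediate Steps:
$f = \frac{23}{6}$ ($f = 23 \cdot \frac{1}{6} = \frac{23}{6} \approx 3.8333$)
$P{\left(E \right)} = 2 E$
$w = \frac{6}{23}$ ($w = \frac{1}{\frac{23}{6}} = \frac{6}{23} \approx 0.26087$)
$w 3 P{\left(q \right)} = \frac{6}{23} \cdot 3 \cdot 2 \left(-1\right) = \frac{18}{23} \left(-2\right) = - \frac{36}{23}$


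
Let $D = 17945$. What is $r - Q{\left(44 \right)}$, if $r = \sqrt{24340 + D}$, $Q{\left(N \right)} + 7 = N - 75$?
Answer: $38 + \sqrt{42285} \approx 243.63$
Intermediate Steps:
$Q{\left(N \right)} = -82 + N$ ($Q{\left(N \right)} = -7 + \left(N - 75\right) = -7 + \left(-75 + N\right) = -82 + N$)
$r = \sqrt{42285}$ ($r = \sqrt{24340 + 17945} = \sqrt{42285} \approx 205.63$)
$r - Q{\left(44 \right)} = \sqrt{42285} - \left(-82 + 44\right) = \sqrt{42285} - -38 = \sqrt{42285} + 38 = 38 + \sqrt{42285}$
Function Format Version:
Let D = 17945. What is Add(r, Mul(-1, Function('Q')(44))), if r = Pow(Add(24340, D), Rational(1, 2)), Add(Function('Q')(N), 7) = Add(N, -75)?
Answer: Add(38, Pow(42285, Rational(1, 2))) ≈ 243.63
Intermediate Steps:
Function('Q')(N) = Add(-82, N) (Function('Q')(N) = Add(-7, Add(N, -75)) = Add(-7, Add(-75, N)) = Add(-82, N))
r = Pow(42285, Rational(1, 2)) (r = Pow(Add(24340, 17945), Rational(1, 2)) = Pow(42285, Rational(1, 2)) ≈ 205.63)
Add(r, Mul(-1, Function('Q')(44))) = Add(Pow(42285, Rational(1, 2)), Mul(-1, Add(-82, 44))) = Add(Pow(42285, Rational(1, 2)), Mul(-1, -38)) = Add(Pow(42285, Rational(1, 2)), 38) = Add(38, Pow(42285, Rational(1, 2)))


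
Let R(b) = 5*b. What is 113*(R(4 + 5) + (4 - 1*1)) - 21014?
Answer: -15590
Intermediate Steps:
113*(R(4 + 5) + (4 - 1*1)) - 21014 = 113*(5*(4 + 5) + (4 - 1*1)) - 21014 = 113*(5*9 + (4 - 1)) - 21014 = 113*(45 + 3) - 21014 = 113*48 - 21014 = 5424 - 21014 = -15590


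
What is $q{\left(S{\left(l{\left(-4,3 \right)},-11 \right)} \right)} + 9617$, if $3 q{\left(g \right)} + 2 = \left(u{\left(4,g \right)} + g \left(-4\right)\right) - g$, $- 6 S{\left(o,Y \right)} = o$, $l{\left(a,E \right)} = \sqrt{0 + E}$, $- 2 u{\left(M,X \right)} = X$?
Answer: $\frac{28849}{3} + \frac{11 \sqrt{3}}{36} \approx 9616.9$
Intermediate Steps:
$u{\left(M,X \right)} = - \frac{X}{2}$
$l{\left(a,E \right)} = \sqrt{E}$
$S{\left(o,Y \right)} = - \frac{o}{6}$
$q{\left(g \right)} = - \frac{2}{3} - \frac{11 g}{6}$ ($q{\left(g \right)} = - \frac{2}{3} + \frac{\left(- \frac{g}{2} + g \left(-4\right)\right) - g}{3} = - \frac{2}{3} + \frac{\left(- \frac{g}{2} - 4 g\right) - g}{3} = - \frac{2}{3} + \frac{- \frac{9 g}{2} - g}{3} = - \frac{2}{3} + \frac{\left(- \frac{11}{2}\right) g}{3} = - \frac{2}{3} - \frac{11 g}{6}$)
$q{\left(S{\left(l{\left(-4,3 \right)},-11 \right)} \right)} + 9617 = \left(- \frac{2}{3} - \frac{11 \left(- \frac{\sqrt{3}}{6}\right)}{6}\right) + 9617 = \left(- \frac{2}{3} + \frac{11 \sqrt{3}}{36}\right) + 9617 = \frac{28849}{3} + \frac{11 \sqrt{3}}{36}$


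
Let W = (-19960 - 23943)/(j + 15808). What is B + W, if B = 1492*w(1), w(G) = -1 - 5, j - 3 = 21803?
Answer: -336764431/37614 ≈ -8953.2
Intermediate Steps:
j = 21806 (j = 3 + 21803 = 21806)
w(G) = -6
B = -8952 (B = 1492*(-6) = -8952)
W = -43903/37614 (W = (-19960 - 23943)/(21806 + 15808) = -43903/37614 ≈ -1.1672)
B + W = -8952 - 43903/37614 = -336764431/37614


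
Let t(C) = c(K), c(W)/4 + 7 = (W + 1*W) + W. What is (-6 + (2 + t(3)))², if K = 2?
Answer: 64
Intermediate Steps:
c(W) = -28 + 12*W (c(W) = -28 + 4*((W + 1*W) + W) = -28 + 4*((W + W) + W) = -28 + 4*(2*W + W) = -28 + 4*(3*W) = -28 + 12*W)
t(C) = -4 (t(C) = -28 + 12*2 = -28 + 24 = -4)
(-6 + (2 + t(3)))² = (-6 + (2 - 4))² = (-6 - 2)² = (-8)² = 64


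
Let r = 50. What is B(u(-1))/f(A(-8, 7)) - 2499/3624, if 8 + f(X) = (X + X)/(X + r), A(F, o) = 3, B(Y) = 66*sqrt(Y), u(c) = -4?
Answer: -833/1208 - 318*I/19 ≈ -0.68957 - 16.737*I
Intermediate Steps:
f(X) = -8 + 2*X/(50 + X) (f(X) = -8 + (X + X)/(X + 50) = -8 + (2*X)/(50 + X) = -8 + 2*X/(50 + X))
B(u(-1))/f(A(-8, 7)) - 2499/3624 = (66*sqrt(-4))/((2*(-200 - 3*3)/(50 + 3))) - 2499/3624 = (66*(2*I))/((2*(-200 - 9)/53)) - 2499*1/3624 = (132*I)/((2*(1/53)*(-209))) - 833/1208 = (132*I)/(-418/53) - 833/1208 = (132*I)*(-53/418) - 833/1208 = -318*I/19 - 833/1208 = -833/1208 - 318*I/19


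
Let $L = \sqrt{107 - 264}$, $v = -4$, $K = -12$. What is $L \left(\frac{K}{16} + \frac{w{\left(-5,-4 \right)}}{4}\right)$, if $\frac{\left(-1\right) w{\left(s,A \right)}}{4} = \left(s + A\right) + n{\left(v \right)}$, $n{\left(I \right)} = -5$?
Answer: $\frac{53 i \sqrt{157}}{4} \approx 166.02 i$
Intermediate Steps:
$w{\left(s,A \right)} = 20 - 4 A - 4 s$ ($w{\left(s,A \right)} = - 4 \left(\left(s + A\right) - 5\right) = - 4 \left(\left(A + s\right) - 5\right) = - 4 \left(-5 + A + s\right) = 20 - 4 A - 4 s$)
$L = i \sqrt{157}$ ($L = \sqrt{-157} = i \sqrt{157} \approx 12.53 i$)
$L \left(\frac{K}{16} + \frac{w{\left(-5,-4 \right)}}{4}\right) = i \sqrt{157} \left(- \frac{12}{16} + \frac{20 - -16 - -20}{4}\right) = i \sqrt{157} \left(\left(-12\right) \frac{1}{16} + \left(20 + 16 + 20\right) \frac{1}{4}\right) = i \sqrt{157} \left(- \frac{3}{4} + 56 \cdot \frac{1}{4}\right) = i \sqrt{157} \left(- \frac{3}{4} + 14\right) = i \sqrt{157} \cdot \frac{53}{4} = \frac{53 i \sqrt{157}}{4}$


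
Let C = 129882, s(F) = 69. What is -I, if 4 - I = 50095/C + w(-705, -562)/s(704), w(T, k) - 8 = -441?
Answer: -29543261/2987286 ≈ -9.8897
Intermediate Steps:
w(T, k) = -433 (w(T, k) = 8 - 441 = -433)
I = 29543261/2987286 (I = 4 - (50095/129882 - 433/69) = 4 - 1*(-17594117/2987286) = 4 + 17594117/2987286 = 29543261/2987286 ≈ 9.8897)
-I = -1*29543261/2987286 = -29543261/2987286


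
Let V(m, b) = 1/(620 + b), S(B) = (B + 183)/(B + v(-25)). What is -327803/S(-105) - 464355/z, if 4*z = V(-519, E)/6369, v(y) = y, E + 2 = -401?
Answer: -7701268455965/3 ≈ -2.5671e+12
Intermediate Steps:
E = -403 (E = -2 - 401 = -403)
S(B) = (183 + B)/(-25 + B) (S(B) = (B + 183)/(B - 25) = (183 + B)/(-25 + B))
z = 1/5528292 (z = (1/((620 - 403)*6369))/4 = ((1/6369)/217)/4 = ((1/217)*(1/6369))/4 = (¼)*(1/1382073) = 1/5528292 ≈ 1.8089e-7)
-327803/S(-105) - 464355/z = -327803*(-25 - 105)/(183 - 105) - 464355/1/5528292 = -327803/(78/(-130)) - 464355*5528292 = -327803/((-1/130*78)) - 2567090031660 = -327803/(-⅗) - 2567090031660 = -327803*(-5/3) - 2567090031660 = 1639015/3 - 2567090031660 = -7701268455965/3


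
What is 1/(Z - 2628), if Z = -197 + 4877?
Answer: 1/2052 ≈ 0.00048733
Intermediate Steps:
Z = 4680
1/(Z - 2628) = 1/(4680 - 2628) = 1/2052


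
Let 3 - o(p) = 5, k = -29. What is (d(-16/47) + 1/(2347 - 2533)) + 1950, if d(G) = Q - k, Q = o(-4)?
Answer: 367721/186 ≈ 1977.0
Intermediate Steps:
o(p) = -2 (o(p) = 3 - 1*5 = 3 - 5 = -2)
Q = -2
d(G) = 27 (d(G) = -2 - 1*(-29) = -2 + 29 = 27)
(d(-16/47) + 1/(2347 - 2533)) + 1950 = (27 + 1/(2347 - 2533)) + 1950 = (27 + 1/(-186)) + 1950 = (27 - 1/186) + 1950 = 5021/186 + 1950 = 367721/186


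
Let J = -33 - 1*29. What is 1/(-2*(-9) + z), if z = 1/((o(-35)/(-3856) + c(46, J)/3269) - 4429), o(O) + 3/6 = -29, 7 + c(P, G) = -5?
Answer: 111657328185/2009806696802 ≈ 0.055556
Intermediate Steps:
J = -62 (J = -33 - 29 = -62)
c(P, G) = -12 (c(P, G) = -7 - 5 = -12)
o(O) = -59/2 (o(O) = -½ - 29 = -59/2)
z = -25210528/111657328185 (z = 1/((-59/2/(-3856) - 12/3269) - 4429) = 1/((-59/2*(-1/3856) - 12*1/3269) - 4429) = 1/((59/7712 - 12/3269) - 4429) = 1/(100327/25210528 - 4429) = 1/(-111657328185/25210528) = -25210528/111657328185 ≈ -0.00022578)
1/(-2*(-9) + z) = 1/(-2*(-9) - 25210528/111657328185) = 1/(18 - 25210528/111657328185) = 1/(2009806696802/111657328185) = 111657328185/2009806696802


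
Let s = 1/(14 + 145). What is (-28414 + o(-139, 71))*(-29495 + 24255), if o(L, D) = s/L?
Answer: 3290603750600/22101 ≈ 1.4889e+8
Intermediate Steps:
s = 1/159 ≈ 0.0062893
o(L, D) = 1/(159*L)
(-28414 + o(-139, 71))*(-29495 + 24255) = (-28414 + (1/159)/(-139))*(-29495 + 24255) = (-28414 + (1/159)*(-1/139))*(-5240) = (-28414 - 1/22101)*(-5240) = -627977815/22101*(-5240) = 3290603750600/22101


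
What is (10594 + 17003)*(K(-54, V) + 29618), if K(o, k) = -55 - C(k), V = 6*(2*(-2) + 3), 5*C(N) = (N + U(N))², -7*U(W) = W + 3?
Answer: 199841302158/245 ≈ 8.1568e+8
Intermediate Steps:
U(W) = -3/7 - W/7 (U(W) = -(W + 3)/7 = -(3 + W)/7 = -3/7 - W/7)
C(N) = (-3/7 + 6*N/7)²/5 (C(N) = (N + (-3/7 - N/7))²/5 = (-3/7 + 6*N/7)²/5)
V = -6 (V = 6*(-4 + 3) = 6*(-1) = -6)
K(o, k) = -55 - 9*(-1 + 2*k)²/245
(10594 + 17003)*(K(-54, V) + 29618) = (10594 + 17003)*((-13484/245 - 36/245*(-6)² + (36/245)*(-6)) + 29618) = 27597*((-13484/245 - 36/245*36 - 216/245) + 29618) = 27597*((-13484/245 - 1296/245 - 216/245) + 29618) = 27597*(-14996/245 + 29618) = 27597*(7241414/245) = 199841302158/245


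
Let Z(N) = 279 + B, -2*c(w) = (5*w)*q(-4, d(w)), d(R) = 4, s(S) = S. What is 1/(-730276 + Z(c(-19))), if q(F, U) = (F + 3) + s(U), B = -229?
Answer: -1/730226 ≈ -1.3694e-6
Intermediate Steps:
q(F, U) = 3 + F + U (q(F, U) = (F + 3) + U = (3 + F) + U = 3 + F + U)
c(w) = -15*w/2 (c(w) = -5*w*(3 - 4 + 4)/2 = -5*w*3/2 = -15*w/2)
Z(N) = 50 (Z(N) = 279 - 229 = 50)
1/(-730276 + Z(c(-19))) = 1/(-730276 + 50) = 1/(-730226) = -1/730226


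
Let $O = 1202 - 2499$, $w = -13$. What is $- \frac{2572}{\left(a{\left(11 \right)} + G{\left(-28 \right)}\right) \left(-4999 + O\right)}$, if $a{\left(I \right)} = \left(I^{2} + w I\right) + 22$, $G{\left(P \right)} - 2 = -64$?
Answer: $- \frac{643}{97588} \approx -0.0065889$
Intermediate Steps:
$G{\left(P \right)} = -62$ ($G{\left(P \right)} = 2 - 64 = -62$)
$O = -1297$
$a{\left(I \right)} = 22 + I^{2} - 13 I$ ($a{\left(I \right)} = \left(I^{2} - 13 I\right) + 22 = 22 + I^{2} - 13 I$)
$- \frac{2572}{\left(a{\left(11 \right)} + G{\left(-28 \right)}\right) \left(-4999 + O\right)} = - \frac{2572}{\left(\left(22 + 11^{2} - 143\right) - 62\right) \left(-4999 - 1297\right)} = - \frac{2572}{\left(\left(22 + 121 - 143\right) - 62\right) \left(-6296\right)} = - \frac{2572}{\left(0 - 62\right) \left(-6296\right)} = - \frac{2572}{\left(-62\right) \left(-6296\right)} = - \frac{2572}{390352} = \left(-2572\right) \frac{1}{390352} = - \frac{643}{97588}$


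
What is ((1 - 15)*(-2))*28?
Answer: 784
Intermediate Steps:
((1 - 15)*(-2))*28 = -14*(-2)*28 = 28*28 = 784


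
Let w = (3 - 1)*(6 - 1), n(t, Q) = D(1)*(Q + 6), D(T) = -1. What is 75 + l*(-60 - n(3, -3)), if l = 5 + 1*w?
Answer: -780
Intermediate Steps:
n(t, Q) = -6 - Q (n(t, Q) = -(Q + 6) = -(6 + Q) = -6 - Q)
w = 10 (w = 2*5 = 10)
l = 15 (l = 5 + 1*10 = 5 + 10 = 15)
75 + l*(-60 - n(3, -3)) = 75 + 15*(-60 - (-6 - 1*(-3))) = 75 + 15*(-60 - (-6 + 3)) = 75 + 15*(-60 - 1*(-3)) = 75 + 15*(-60 + 3) = 75 + 15*(-57) = 75 - 855 = -780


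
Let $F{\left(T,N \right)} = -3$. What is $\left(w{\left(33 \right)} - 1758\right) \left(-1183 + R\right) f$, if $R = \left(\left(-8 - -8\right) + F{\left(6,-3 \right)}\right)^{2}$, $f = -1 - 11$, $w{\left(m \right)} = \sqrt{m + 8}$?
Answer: $-24766704 + 14088 \sqrt{41} \approx -2.4676 \cdot 10^{7}$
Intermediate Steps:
$w{\left(m \right)} = \sqrt{8 + m}$
$f = -12$ ($f = -1 - 11 = -12$)
$R = 9$ ($R = \left(\left(-8 - -8\right) - 3\right)^{2} = \left(\left(-8 + 8\right) - 3\right)^{2} = \left(0 - 3\right)^{2} = \left(-3\right)^{2} = 9$)
$\left(w{\left(33 \right)} - 1758\right) \left(-1183 + R\right) f = \left(\sqrt{8 + 33} - 1758\right) \left(-1183 + 9\right) \left(-12\right) = \left(\sqrt{41} - 1758\right) \left(-1174\right) \left(-12\right) = \left(-1758 + \sqrt{41}\right) \left(-1174\right) \left(-12\right) = \left(2063892 - 1174 \sqrt{41}\right) \left(-12\right) = -24766704 + 14088 \sqrt{41}$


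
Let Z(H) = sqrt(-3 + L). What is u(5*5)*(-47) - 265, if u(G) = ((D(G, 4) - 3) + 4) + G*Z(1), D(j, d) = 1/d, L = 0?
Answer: -1295/4 - 1175*I*sqrt(3) ≈ -323.75 - 2035.2*I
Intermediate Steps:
Z(H) = I*sqrt(3) (Z(H) = sqrt(-3 + 0) = sqrt(-3) = I*sqrt(3))
u(G) = 5/4 + I*G*sqrt(3) (u(G) = ((1/4 - 3) + 4) + G*(I*sqrt(3)) = ((1/4 - 3) + 4) + I*G*sqrt(3) = (-11/4 + 4) + I*G*sqrt(3) = 5/4 + I*G*sqrt(3))
u(5*5)*(-47) - 265 = (5/4 + I*(5*5)*sqrt(3))*(-47) - 265 = (5/4 + I*25*sqrt(3))*(-47) - 265 = (5/4 + 25*I*sqrt(3))*(-47) - 265 = (-235/4 - 1175*I*sqrt(3)) - 265 = -1295/4 - 1175*I*sqrt(3)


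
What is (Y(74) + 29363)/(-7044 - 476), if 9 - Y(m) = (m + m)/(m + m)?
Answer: -29371/7520 ≈ -3.9057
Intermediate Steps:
Y(m) = 8 (Y(m) = 9 - (m + m)/(m + m) = 9 - 2*m/(2*m) = 9 - 2*m*1/(2*m) = 9 - 1*1 = 9 - 1 = 8)
(Y(74) + 29363)/(-7044 - 476) = (8 + 29363)/(-7044 - 476) = 29371/(-7520) = 29371*(-1/7520) = -29371/7520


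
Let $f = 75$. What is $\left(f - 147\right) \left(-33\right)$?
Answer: $2376$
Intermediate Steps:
$\left(f - 147\right) \left(-33\right) = \left(75 - 147\right) \left(-33\right) = \left(-72\right) \left(-33\right) = 2376$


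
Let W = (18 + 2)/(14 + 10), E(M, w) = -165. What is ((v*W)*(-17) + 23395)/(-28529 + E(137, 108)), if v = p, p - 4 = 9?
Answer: -139265/172164 ≈ -0.80891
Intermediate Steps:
p = 13 (p = 4 + 9 = 13)
W = ⅚ (W = 20/24 = 20*(1/24) = ⅚ ≈ 0.83333)
v = 13
((v*W)*(-17) + 23395)/(-28529 + E(137, 108)) = ((13*(⅚))*(-17) + 23395)/(-28529 - 165) = ((65/6)*(-17) + 23395)/(-28694) = (-1105/6 + 23395)*(-1/28694) = (139265/6)*(-1/28694) = -139265/172164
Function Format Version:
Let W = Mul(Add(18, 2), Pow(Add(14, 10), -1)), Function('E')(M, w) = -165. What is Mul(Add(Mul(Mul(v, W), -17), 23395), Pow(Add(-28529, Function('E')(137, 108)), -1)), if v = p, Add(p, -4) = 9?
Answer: Rational(-139265, 172164) ≈ -0.80891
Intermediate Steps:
p = 13 (p = Add(4, 9) = 13)
W = Rational(5, 6) (W = Mul(20, Pow(24, -1)) = Mul(20, Rational(1, 24)) = Rational(5, 6) ≈ 0.83333)
v = 13
Mul(Add(Mul(Mul(v, W), -17), 23395), Pow(Add(-28529, Function('E')(137, 108)), -1)) = Mul(Add(Mul(Mul(13, Rational(5, 6)), -17), 23395), Pow(Add(-28529, -165), -1)) = Mul(Add(Mul(Rational(65, 6), -17), 23395), Pow(-28694, -1)) = Mul(Add(Rational(-1105, 6), 23395), Rational(-1, 28694)) = Mul(Rational(139265, 6), Rational(-1, 28694)) = Rational(-139265, 172164)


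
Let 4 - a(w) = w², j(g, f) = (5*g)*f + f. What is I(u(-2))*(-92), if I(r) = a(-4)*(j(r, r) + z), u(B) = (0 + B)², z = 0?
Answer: 92736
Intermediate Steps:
j(g, f) = f + 5*f*g (j(g, f) = 5*f*g + f = f + 5*f*g)
u(B) = B²
a(w) = 4 - w²
I(r) = -12*r*(1 + 5*r) (I(r) = (4 - 1*(-4)²)*(r*(1 + 5*r) + 0) = (4 - 1*16)*(r*(1 + 5*r)) = (4 - 16)*(r*(1 + 5*r)) = -12*r*(1 + 5*r))
I(u(-2))*(-92) = -12*(-2)²*(1 + 5*(-2)²)*(-92) = -12*4*(1 + 5*4)*(-92) = -12*4*(1 + 20)*(-92) = -12*4*21*(-92) = -1008*(-92) = 92736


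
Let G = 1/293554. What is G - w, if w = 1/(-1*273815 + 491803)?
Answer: -37783/31995624676 ≈ -1.1809e-6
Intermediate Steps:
w = 1/217988 (w = 1/(-273815 + 491803) = 1/217988 ≈ 4.5874e-6)
G = 1/293554 ≈ 3.4065e-6
G - w = 1/293554 - 1*1/217988 = 1/293554 - 1/217988 = -37783/31995624676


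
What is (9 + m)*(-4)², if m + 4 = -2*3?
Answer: -16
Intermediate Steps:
m = -10 (m = -4 - 2*3 = -4 - 6 = -10)
(9 + m)*(-4)² = (9 - 10)*(-4)² = -1*16 = -16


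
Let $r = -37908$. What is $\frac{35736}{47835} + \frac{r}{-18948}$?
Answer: $\frac{69179303}{25177155} \approx 2.7477$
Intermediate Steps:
$\frac{35736}{47835} + \frac{r}{-18948} = \frac{35736}{47835} - \frac{37908}{-18948} = 35736 \cdot \frac{1}{47835} - - \frac{3159}{1579} = \frac{11912}{15945} + \frac{3159}{1579} = \frac{69179303}{25177155}$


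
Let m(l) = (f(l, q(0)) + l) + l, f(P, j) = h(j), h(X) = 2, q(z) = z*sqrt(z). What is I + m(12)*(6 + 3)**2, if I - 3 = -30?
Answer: 2079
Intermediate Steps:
q(z) = z**(3/2)
f(P, j) = 2
I = -27 (I = 3 - 30 = -27)
m(l) = 2 + 2*l (m(l) = (2 + l) + l = 2 + 2*l)
I + m(12)*(6 + 3)**2 = -27 + (2 + 2*12)*(6 + 3)**2 = -27 + (2 + 24)*9**2 = -27 + 26*81 = -27 + 2106 = 2079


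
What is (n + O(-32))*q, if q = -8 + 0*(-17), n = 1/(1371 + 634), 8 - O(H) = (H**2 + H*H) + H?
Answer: 32208312/2005 ≈ 16064.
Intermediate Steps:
O(H) = 8 - H - 2*H**2 (O(H) = 8 - ((H**2 + H*H) + H) = 8 - ((H**2 + H**2) + H) = 8 - (2*H**2 + H) = 8 - (H + 2*H**2) = 8 + (-H - 2*H**2) = 8 - H - 2*H**2)
n = 1/2005 ≈ 0.00049875
q = -8 (q = -8 + 0 = -8)
(n + O(-32))*q = (1/2005 + (8 - 1*(-32) - 2*(-32)**2))*(-8) = (1/2005 + (8 + 32 - 2*1024))*(-8) = (1/2005 + (8 + 32 - 2048))*(-8) = (1/2005 - 2008)*(-8) = -4026039/2005*(-8) = 32208312/2005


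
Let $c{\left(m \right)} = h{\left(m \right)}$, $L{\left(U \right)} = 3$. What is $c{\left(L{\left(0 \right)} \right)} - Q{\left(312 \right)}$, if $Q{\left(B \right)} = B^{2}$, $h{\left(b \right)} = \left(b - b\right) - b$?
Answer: $-97347$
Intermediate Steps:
$h{\left(b \right)} = - b$ ($h{\left(b \right)} = 0 - b = - b$)
$c{\left(m \right)} = - m$
$c{\left(L{\left(0 \right)} \right)} - Q{\left(312 \right)} = \left(-1\right) 3 - 312^{2} = -3 - 97344 = -97347$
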